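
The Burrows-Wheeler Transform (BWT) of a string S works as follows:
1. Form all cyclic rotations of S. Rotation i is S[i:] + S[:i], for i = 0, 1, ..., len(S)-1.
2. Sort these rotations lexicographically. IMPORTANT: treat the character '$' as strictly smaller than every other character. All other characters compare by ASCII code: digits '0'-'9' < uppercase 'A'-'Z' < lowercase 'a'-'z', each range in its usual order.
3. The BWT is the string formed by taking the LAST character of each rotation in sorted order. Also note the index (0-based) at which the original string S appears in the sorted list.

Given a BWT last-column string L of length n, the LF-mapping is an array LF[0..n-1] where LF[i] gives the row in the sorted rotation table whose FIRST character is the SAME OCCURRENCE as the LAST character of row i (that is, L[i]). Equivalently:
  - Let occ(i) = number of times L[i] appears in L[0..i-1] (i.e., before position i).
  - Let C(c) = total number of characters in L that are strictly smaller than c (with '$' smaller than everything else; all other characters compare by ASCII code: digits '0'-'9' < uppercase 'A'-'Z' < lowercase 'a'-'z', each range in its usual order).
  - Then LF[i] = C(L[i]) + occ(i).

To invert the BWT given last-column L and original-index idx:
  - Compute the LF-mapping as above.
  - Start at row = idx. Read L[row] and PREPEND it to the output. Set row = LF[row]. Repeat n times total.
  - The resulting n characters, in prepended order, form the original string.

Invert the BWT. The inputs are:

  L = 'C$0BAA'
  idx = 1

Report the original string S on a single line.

Answer: 0ABAC$

Derivation:
LF mapping: 5 0 1 4 2 3
Walk LF starting at row 1, prepending L[row]:
  step 1: row=1, L[1]='$', prepend. Next row=LF[1]=0
  step 2: row=0, L[0]='C', prepend. Next row=LF[0]=5
  step 3: row=5, L[5]='A', prepend. Next row=LF[5]=3
  step 4: row=3, L[3]='B', prepend. Next row=LF[3]=4
  step 5: row=4, L[4]='A', prepend. Next row=LF[4]=2
  step 6: row=2, L[2]='0', prepend. Next row=LF[2]=1
Reversed output: 0ABAC$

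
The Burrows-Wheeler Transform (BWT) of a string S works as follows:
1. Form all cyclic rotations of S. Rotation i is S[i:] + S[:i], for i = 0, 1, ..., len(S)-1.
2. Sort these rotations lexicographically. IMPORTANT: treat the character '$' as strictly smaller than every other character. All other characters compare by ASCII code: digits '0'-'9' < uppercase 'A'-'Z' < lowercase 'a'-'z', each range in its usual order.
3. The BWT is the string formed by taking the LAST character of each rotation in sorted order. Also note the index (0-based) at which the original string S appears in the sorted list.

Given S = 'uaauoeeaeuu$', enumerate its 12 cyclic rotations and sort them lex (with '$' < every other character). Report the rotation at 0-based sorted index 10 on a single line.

All 12 rotations (rotation i = S[i:]+S[:i]):
  rot[0] = uaauoeeaeuu$
  rot[1] = aauoeeaeuu$u
  rot[2] = auoeeaeuu$ua
  rot[3] = uoeeaeuu$uaa
  rot[4] = oeeaeuu$uaau
  rot[5] = eeaeuu$uaauo
  rot[6] = eaeuu$uaauoe
  rot[7] = aeuu$uaauoee
  rot[8] = euu$uaauoeea
  rot[9] = uu$uaauoeeae
  rot[10] = u$uaauoeeaeu
  rot[11] = $uaauoeeaeuu
Sorted (with $ < everything):
  sorted[0] = $uaauoeeaeuu
  sorted[1] = aauoeeaeuu$u
  sorted[2] = aeuu$uaauoee
  sorted[3] = auoeeaeuu$ua
  sorted[4] = eaeuu$uaauoe
  sorted[5] = eeaeuu$uaauo
  sorted[6] = euu$uaauoeea
  sorted[7] = oeeaeuu$uaau
  sorted[8] = u$uaauoeeaeu
  sorted[9] = uaauoeeaeuu$
  sorted[10] = uoeeaeuu$uaa
  sorted[11] = uu$uaauoeeae
sorted[10] = uoeeaeuu$uaa

Answer: uoeeaeuu$uaa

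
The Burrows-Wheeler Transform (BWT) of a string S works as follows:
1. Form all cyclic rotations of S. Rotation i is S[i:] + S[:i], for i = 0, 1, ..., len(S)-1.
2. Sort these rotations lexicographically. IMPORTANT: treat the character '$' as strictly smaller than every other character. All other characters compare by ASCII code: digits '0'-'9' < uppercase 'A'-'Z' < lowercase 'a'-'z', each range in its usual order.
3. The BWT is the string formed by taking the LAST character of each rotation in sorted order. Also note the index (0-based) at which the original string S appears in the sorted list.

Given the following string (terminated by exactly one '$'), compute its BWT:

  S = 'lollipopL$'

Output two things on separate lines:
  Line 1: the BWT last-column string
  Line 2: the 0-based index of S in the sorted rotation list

Answer: Lpllo$lpoi
5

Derivation:
All 10 rotations (rotation i = S[i:]+S[:i]):
  rot[0] = lollipopL$
  rot[1] = ollipopL$l
  rot[2] = llipopL$lo
  rot[3] = lipopL$lol
  rot[4] = ipopL$loll
  rot[5] = popL$lolli
  rot[6] = opL$lollip
  rot[7] = pL$lollipo
  rot[8] = L$lollipop
  rot[9] = $lollipopL
Sorted (with $ < everything):
  sorted[0] = $lollipopL  (last char: 'L')
  sorted[1] = L$lollipop  (last char: 'p')
  sorted[2] = ipopL$loll  (last char: 'l')
  sorted[3] = lipopL$lol  (last char: 'l')
  sorted[4] = llipopL$lo  (last char: 'o')
  sorted[5] = lollipopL$  (last char: '$')
  sorted[6] = ollipopL$l  (last char: 'l')
  sorted[7] = opL$lollip  (last char: 'p')
  sorted[8] = pL$lollipo  (last char: 'o')
  sorted[9] = popL$lolli  (last char: 'i')
Last column: Lpllo$lpoi
Original string S is at sorted index 5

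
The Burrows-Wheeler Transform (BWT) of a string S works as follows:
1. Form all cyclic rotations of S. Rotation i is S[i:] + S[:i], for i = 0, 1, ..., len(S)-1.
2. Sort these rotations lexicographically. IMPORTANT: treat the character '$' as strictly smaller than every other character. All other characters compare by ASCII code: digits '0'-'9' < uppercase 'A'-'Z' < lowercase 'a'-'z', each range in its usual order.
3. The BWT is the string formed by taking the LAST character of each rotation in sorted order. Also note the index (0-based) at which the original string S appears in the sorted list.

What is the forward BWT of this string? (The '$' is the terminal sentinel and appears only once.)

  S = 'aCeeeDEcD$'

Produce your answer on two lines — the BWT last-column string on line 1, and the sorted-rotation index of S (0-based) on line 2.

Answer: DaceD$EeeC
5

Derivation:
All 10 rotations (rotation i = S[i:]+S[:i]):
  rot[0] = aCeeeDEcD$
  rot[1] = CeeeDEcD$a
  rot[2] = eeeDEcD$aC
  rot[3] = eeDEcD$aCe
  rot[4] = eDEcD$aCee
  rot[5] = DEcD$aCeee
  rot[6] = EcD$aCeeeD
  rot[7] = cD$aCeeeDE
  rot[8] = D$aCeeeDEc
  rot[9] = $aCeeeDEcD
Sorted (with $ < everything):
  sorted[0] = $aCeeeDEcD  (last char: 'D')
  sorted[1] = CeeeDEcD$a  (last char: 'a')
  sorted[2] = D$aCeeeDEc  (last char: 'c')
  sorted[3] = DEcD$aCeee  (last char: 'e')
  sorted[4] = EcD$aCeeeD  (last char: 'D')
  sorted[5] = aCeeeDEcD$  (last char: '$')
  sorted[6] = cD$aCeeeDE  (last char: 'E')
  sorted[7] = eDEcD$aCee  (last char: 'e')
  sorted[8] = eeDEcD$aCe  (last char: 'e')
  sorted[9] = eeeDEcD$aC  (last char: 'C')
Last column: DaceD$EeeC
Original string S is at sorted index 5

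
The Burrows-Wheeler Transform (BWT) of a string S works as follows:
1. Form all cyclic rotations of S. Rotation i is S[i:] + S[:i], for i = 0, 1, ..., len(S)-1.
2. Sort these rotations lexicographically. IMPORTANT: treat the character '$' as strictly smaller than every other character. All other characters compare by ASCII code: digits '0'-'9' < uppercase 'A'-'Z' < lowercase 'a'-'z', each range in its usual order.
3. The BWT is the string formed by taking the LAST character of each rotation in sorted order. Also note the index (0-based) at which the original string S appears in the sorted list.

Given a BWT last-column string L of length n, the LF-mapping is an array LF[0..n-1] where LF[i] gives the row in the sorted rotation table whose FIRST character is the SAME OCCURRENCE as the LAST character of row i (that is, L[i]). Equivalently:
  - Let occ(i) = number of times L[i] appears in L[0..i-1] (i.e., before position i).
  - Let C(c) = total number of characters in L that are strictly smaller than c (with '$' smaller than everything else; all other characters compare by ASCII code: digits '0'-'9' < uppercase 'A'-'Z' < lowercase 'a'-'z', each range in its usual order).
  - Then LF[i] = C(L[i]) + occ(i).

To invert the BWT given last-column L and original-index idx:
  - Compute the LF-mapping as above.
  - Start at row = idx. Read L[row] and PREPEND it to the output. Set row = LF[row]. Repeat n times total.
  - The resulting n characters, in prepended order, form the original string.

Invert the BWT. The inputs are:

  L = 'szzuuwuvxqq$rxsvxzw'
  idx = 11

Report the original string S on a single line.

Answer: wsxxuurwzzqvxzqvus$

Derivation:
LF mapping: 4 16 17 6 7 11 8 9 13 1 2 0 3 14 5 10 15 18 12
Walk LF starting at row 11, prepending L[row]:
  step 1: row=11, L[11]='$', prepend. Next row=LF[11]=0
  step 2: row=0, L[0]='s', prepend. Next row=LF[0]=4
  step 3: row=4, L[4]='u', prepend. Next row=LF[4]=7
  step 4: row=7, L[7]='v', prepend. Next row=LF[7]=9
  step 5: row=9, L[9]='q', prepend. Next row=LF[9]=1
  step 6: row=1, L[1]='z', prepend. Next row=LF[1]=16
  step 7: row=16, L[16]='x', prepend. Next row=LF[16]=15
  step 8: row=15, L[15]='v', prepend. Next row=LF[15]=10
  step 9: row=10, L[10]='q', prepend. Next row=LF[10]=2
  step 10: row=2, L[2]='z', prepend. Next row=LF[2]=17
  step 11: row=17, L[17]='z', prepend. Next row=LF[17]=18
  step 12: row=18, L[18]='w', prepend. Next row=LF[18]=12
  step 13: row=12, L[12]='r', prepend. Next row=LF[12]=3
  step 14: row=3, L[3]='u', prepend. Next row=LF[3]=6
  step 15: row=6, L[6]='u', prepend. Next row=LF[6]=8
  step 16: row=8, L[8]='x', prepend. Next row=LF[8]=13
  step 17: row=13, L[13]='x', prepend. Next row=LF[13]=14
  step 18: row=14, L[14]='s', prepend. Next row=LF[14]=5
  step 19: row=5, L[5]='w', prepend. Next row=LF[5]=11
Reversed output: wsxxuurwzzqvxzqvus$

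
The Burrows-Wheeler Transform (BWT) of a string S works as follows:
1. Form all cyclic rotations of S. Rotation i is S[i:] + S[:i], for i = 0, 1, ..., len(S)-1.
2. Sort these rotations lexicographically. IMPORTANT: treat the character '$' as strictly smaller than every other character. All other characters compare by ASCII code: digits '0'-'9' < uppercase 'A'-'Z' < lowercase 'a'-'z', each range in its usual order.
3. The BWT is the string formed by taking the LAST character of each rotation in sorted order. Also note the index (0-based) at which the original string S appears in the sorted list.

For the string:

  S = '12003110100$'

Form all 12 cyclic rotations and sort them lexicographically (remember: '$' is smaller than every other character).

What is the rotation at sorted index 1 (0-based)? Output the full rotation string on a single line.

Answer: 0$1200311010

Derivation:
All 12 rotations (rotation i = S[i:]+S[:i]):
  rot[0] = 12003110100$
  rot[1] = 2003110100$1
  rot[2] = 003110100$12
  rot[3] = 03110100$120
  rot[4] = 3110100$1200
  rot[5] = 110100$12003
  rot[6] = 10100$120031
  rot[7] = 0100$1200311
  rot[8] = 100$12003110
  rot[9] = 00$120031101
  rot[10] = 0$1200311010
  rot[11] = $12003110100
Sorted (with $ < everything):
  sorted[0] = $12003110100
  sorted[1] = 0$1200311010
  sorted[2] = 00$120031101
  sorted[3] = 003110100$12
  sorted[4] = 0100$1200311
  sorted[5] = 03110100$120
  sorted[6] = 100$12003110
  sorted[7] = 10100$120031
  sorted[8] = 110100$12003
  sorted[9] = 12003110100$
  sorted[10] = 2003110100$1
  sorted[11] = 3110100$1200
sorted[1] = 0$1200311010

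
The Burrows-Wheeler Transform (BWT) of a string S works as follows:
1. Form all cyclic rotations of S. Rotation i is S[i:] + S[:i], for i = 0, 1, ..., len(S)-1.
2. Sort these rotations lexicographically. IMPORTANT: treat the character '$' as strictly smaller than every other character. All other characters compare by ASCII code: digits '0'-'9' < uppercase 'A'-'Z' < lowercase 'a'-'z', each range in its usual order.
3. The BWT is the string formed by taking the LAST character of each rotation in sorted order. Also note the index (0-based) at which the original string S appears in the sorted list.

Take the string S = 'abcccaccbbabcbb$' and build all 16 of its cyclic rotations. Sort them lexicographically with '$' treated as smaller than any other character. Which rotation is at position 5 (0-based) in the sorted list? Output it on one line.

Answer: babcbb$abcccaccb

Derivation:
All 16 rotations (rotation i = S[i:]+S[:i]):
  rot[0] = abcccaccbbabcbb$
  rot[1] = bcccaccbbabcbb$a
  rot[2] = cccaccbbabcbb$ab
  rot[3] = ccaccbbabcbb$abc
  rot[4] = caccbbabcbb$abcc
  rot[5] = accbbabcbb$abccc
  rot[6] = ccbbabcbb$abccca
  rot[7] = cbbabcbb$abcccac
  rot[8] = bbabcbb$abcccacc
  rot[9] = babcbb$abcccaccb
  rot[10] = abcbb$abcccaccbb
  rot[11] = bcbb$abcccaccbba
  rot[12] = cbb$abcccaccbbab
  rot[13] = bb$abcccaccbbabc
  rot[14] = b$abcccaccbbabcb
  rot[15] = $abcccaccbbabcbb
Sorted (with $ < everything):
  sorted[0] = $abcccaccbbabcbb
  sorted[1] = abcbb$abcccaccbb
  sorted[2] = abcccaccbbabcbb$
  sorted[3] = accbbabcbb$abccc
  sorted[4] = b$abcccaccbbabcb
  sorted[5] = babcbb$abcccaccb
  sorted[6] = bb$abcccaccbbabc
  sorted[7] = bbabcbb$abcccacc
  sorted[8] = bcbb$abcccaccbba
  sorted[9] = bcccaccbbabcbb$a
  sorted[10] = caccbbabcbb$abcc
  sorted[11] = cbb$abcccaccbbab
  sorted[12] = cbbabcbb$abcccac
  sorted[13] = ccaccbbabcbb$abc
  sorted[14] = ccbbabcbb$abccca
  sorted[15] = cccaccbbabcbb$ab
sorted[5] = babcbb$abcccaccb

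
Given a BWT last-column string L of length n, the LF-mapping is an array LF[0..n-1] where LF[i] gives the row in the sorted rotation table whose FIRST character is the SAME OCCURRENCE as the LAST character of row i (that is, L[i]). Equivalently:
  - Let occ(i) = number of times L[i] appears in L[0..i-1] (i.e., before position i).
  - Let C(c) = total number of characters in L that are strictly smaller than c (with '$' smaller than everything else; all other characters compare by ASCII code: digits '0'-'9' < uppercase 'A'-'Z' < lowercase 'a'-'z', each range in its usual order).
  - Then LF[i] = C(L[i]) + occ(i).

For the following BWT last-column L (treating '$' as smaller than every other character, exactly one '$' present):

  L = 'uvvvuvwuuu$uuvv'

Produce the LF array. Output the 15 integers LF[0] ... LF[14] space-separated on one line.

Answer: 1 8 9 10 2 11 14 3 4 5 0 6 7 12 13

Derivation:
Char counts: '$':1, 'u':7, 'v':6, 'w':1
C (first-col start): C('$')=0, C('u')=1, C('v')=8, C('w')=14
L[0]='u': occ=0, LF[0]=C('u')+0=1+0=1
L[1]='v': occ=0, LF[1]=C('v')+0=8+0=8
L[2]='v': occ=1, LF[2]=C('v')+1=8+1=9
L[3]='v': occ=2, LF[3]=C('v')+2=8+2=10
L[4]='u': occ=1, LF[4]=C('u')+1=1+1=2
L[5]='v': occ=3, LF[5]=C('v')+3=8+3=11
L[6]='w': occ=0, LF[6]=C('w')+0=14+0=14
L[7]='u': occ=2, LF[7]=C('u')+2=1+2=3
L[8]='u': occ=3, LF[8]=C('u')+3=1+3=4
L[9]='u': occ=4, LF[9]=C('u')+4=1+4=5
L[10]='$': occ=0, LF[10]=C('$')+0=0+0=0
L[11]='u': occ=5, LF[11]=C('u')+5=1+5=6
L[12]='u': occ=6, LF[12]=C('u')+6=1+6=7
L[13]='v': occ=4, LF[13]=C('v')+4=8+4=12
L[14]='v': occ=5, LF[14]=C('v')+5=8+5=13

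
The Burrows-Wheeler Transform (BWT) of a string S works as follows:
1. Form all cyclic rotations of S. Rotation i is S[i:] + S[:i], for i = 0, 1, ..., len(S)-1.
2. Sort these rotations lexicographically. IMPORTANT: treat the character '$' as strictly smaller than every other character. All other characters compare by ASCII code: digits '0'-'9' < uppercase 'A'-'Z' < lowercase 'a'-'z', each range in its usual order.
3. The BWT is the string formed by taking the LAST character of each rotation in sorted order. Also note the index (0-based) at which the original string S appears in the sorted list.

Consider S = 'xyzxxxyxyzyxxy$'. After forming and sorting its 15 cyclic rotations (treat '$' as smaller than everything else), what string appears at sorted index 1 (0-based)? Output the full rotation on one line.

All 15 rotations (rotation i = S[i:]+S[:i]):
  rot[0] = xyzxxxyxyzyxxy$
  rot[1] = yzxxxyxyzyxxy$x
  rot[2] = zxxxyxyzyxxy$xy
  rot[3] = xxxyxyzyxxy$xyz
  rot[4] = xxyxyzyxxy$xyzx
  rot[5] = xyxyzyxxy$xyzxx
  rot[6] = yxyzyxxy$xyzxxx
  rot[7] = xyzyxxy$xyzxxxy
  rot[8] = yzyxxy$xyzxxxyx
  rot[9] = zyxxy$xyzxxxyxy
  rot[10] = yxxy$xyzxxxyxyz
  rot[11] = xxy$xyzxxxyxyzy
  rot[12] = xy$xyzxxxyxyzyx
  rot[13] = y$xyzxxxyxyzyxx
  rot[14] = $xyzxxxyxyzyxxy
Sorted (with $ < everything):
  sorted[0] = $xyzxxxyxyzyxxy
  sorted[1] = xxxyxyzyxxy$xyz
  sorted[2] = xxy$xyzxxxyxyzy
  sorted[3] = xxyxyzyxxy$xyzx
  sorted[4] = xy$xyzxxxyxyzyx
  sorted[5] = xyxyzyxxy$xyzxx
  sorted[6] = xyzxxxyxyzyxxy$
  sorted[7] = xyzyxxy$xyzxxxy
  sorted[8] = y$xyzxxxyxyzyxx
  sorted[9] = yxxy$xyzxxxyxyz
  sorted[10] = yxyzyxxy$xyzxxx
  sorted[11] = yzxxxyxyzyxxy$x
  sorted[12] = yzyxxy$xyzxxxyx
  sorted[13] = zxxxyxyzyxxy$xy
  sorted[14] = zyxxy$xyzxxxyxy
sorted[1] = xxxyxyzyxxy$xyz

Answer: xxxyxyzyxxy$xyz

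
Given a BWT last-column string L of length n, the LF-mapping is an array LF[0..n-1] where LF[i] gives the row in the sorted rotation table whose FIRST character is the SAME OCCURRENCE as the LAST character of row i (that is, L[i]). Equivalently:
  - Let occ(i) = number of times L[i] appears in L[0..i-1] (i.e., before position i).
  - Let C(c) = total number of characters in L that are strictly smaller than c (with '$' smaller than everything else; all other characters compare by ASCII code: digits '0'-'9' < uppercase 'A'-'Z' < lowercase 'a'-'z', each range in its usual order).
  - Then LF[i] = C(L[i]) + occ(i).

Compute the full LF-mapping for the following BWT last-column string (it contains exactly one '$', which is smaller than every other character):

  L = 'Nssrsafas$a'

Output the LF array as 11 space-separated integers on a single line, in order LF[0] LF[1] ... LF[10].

Char counts: '$':1, 'N':1, 'a':3, 'f':1, 'r':1, 's':4
C (first-col start): C('$')=0, C('N')=1, C('a')=2, C('f')=5, C('r')=6, C('s')=7
L[0]='N': occ=0, LF[0]=C('N')+0=1+0=1
L[1]='s': occ=0, LF[1]=C('s')+0=7+0=7
L[2]='s': occ=1, LF[2]=C('s')+1=7+1=8
L[3]='r': occ=0, LF[3]=C('r')+0=6+0=6
L[4]='s': occ=2, LF[4]=C('s')+2=7+2=9
L[5]='a': occ=0, LF[5]=C('a')+0=2+0=2
L[6]='f': occ=0, LF[6]=C('f')+0=5+0=5
L[7]='a': occ=1, LF[7]=C('a')+1=2+1=3
L[8]='s': occ=3, LF[8]=C('s')+3=7+3=10
L[9]='$': occ=0, LF[9]=C('$')+0=0+0=0
L[10]='a': occ=2, LF[10]=C('a')+2=2+2=4

Answer: 1 7 8 6 9 2 5 3 10 0 4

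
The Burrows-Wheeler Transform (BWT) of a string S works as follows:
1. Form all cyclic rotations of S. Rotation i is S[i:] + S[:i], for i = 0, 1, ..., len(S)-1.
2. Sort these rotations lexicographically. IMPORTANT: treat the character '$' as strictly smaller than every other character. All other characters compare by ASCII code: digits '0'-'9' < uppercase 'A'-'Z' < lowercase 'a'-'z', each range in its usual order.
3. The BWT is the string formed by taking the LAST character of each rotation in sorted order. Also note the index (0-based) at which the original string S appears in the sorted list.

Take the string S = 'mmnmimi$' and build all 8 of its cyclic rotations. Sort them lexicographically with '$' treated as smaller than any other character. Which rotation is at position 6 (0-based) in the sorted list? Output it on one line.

Answer: mnmimi$m

Derivation:
All 8 rotations (rotation i = S[i:]+S[:i]):
  rot[0] = mmnmimi$
  rot[1] = mnmimi$m
  rot[2] = nmimi$mm
  rot[3] = mimi$mmn
  rot[4] = imi$mmnm
  rot[5] = mi$mmnmi
  rot[6] = i$mmnmim
  rot[7] = $mmnmimi
Sorted (with $ < everything):
  sorted[0] = $mmnmimi
  sorted[1] = i$mmnmim
  sorted[2] = imi$mmnm
  sorted[3] = mi$mmnmi
  sorted[4] = mimi$mmn
  sorted[5] = mmnmimi$
  sorted[6] = mnmimi$m
  sorted[7] = nmimi$mm
sorted[6] = mnmimi$m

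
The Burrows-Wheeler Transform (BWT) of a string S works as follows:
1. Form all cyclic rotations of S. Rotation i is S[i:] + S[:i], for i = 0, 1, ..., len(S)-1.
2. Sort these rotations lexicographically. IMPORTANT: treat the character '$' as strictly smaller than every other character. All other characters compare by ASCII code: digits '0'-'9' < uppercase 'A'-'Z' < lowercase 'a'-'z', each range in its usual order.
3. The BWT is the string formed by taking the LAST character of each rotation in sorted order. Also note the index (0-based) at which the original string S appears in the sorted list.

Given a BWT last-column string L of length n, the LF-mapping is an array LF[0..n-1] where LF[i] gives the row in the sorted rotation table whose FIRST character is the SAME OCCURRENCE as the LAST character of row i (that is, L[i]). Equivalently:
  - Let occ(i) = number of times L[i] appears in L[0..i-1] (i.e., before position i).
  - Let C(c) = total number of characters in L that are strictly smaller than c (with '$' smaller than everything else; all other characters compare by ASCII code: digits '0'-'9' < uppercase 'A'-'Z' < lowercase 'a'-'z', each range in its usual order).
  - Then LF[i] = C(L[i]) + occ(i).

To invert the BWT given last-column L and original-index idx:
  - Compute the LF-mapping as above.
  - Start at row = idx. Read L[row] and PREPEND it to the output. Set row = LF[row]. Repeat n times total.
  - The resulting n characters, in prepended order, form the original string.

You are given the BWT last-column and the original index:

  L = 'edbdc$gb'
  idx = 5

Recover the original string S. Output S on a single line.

Answer: dcdbbge$

Derivation:
LF mapping: 6 4 1 5 3 0 7 2
Walk LF starting at row 5, prepending L[row]:
  step 1: row=5, L[5]='$', prepend. Next row=LF[5]=0
  step 2: row=0, L[0]='e', prepend. Next row=LF[0]=6
  step 3: row=6, L[6]='g', prepend. Next row=LF[6]=7
  step 4: row=7, L[7]='b', prepend. Next row=LF[7]=2
  step 5: row=2, L[2]='b', prepend. Next row=LF[2]=1
  step 6: row=1, L[1]='d', prepend. Next row=LF[1]=4
  step 7: row=4, L[4]='c', prepend. Next row=LF[4]=3
  step 8: row=3, L[3]='d', prepend. Next row=LF[3]=5
Reversed output: dcdbbge$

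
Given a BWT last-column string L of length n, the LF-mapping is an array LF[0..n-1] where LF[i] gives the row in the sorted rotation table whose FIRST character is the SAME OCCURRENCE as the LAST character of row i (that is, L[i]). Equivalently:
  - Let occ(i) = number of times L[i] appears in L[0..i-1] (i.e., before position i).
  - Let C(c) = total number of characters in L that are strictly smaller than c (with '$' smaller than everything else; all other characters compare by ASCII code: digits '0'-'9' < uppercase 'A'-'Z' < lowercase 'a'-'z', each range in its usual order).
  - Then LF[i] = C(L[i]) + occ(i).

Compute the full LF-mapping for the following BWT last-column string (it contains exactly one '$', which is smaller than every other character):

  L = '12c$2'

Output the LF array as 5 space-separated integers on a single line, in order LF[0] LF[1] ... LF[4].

Char counts: '$':1, '1':1, '2':2, 'c':1
C (first-col start): C('$')=0, C('1')=1, C('2')=2, C('c')=4
L[0]='1': occ=0, LF[0]=C('1')+0=1+0=1
L[1]='2': occ=0, LF[1]=C('2')+0=2+0=2
L[2]='c': occ=0, LF[2]=C('c')+0=4+0=4
L[3]='$': occ=0, LF[3]=C('$')+0=0+0=0
L[4]='2': occ=1, LF[4]=C('2')+1=2+1=3

Answer: 1 2 4 0 3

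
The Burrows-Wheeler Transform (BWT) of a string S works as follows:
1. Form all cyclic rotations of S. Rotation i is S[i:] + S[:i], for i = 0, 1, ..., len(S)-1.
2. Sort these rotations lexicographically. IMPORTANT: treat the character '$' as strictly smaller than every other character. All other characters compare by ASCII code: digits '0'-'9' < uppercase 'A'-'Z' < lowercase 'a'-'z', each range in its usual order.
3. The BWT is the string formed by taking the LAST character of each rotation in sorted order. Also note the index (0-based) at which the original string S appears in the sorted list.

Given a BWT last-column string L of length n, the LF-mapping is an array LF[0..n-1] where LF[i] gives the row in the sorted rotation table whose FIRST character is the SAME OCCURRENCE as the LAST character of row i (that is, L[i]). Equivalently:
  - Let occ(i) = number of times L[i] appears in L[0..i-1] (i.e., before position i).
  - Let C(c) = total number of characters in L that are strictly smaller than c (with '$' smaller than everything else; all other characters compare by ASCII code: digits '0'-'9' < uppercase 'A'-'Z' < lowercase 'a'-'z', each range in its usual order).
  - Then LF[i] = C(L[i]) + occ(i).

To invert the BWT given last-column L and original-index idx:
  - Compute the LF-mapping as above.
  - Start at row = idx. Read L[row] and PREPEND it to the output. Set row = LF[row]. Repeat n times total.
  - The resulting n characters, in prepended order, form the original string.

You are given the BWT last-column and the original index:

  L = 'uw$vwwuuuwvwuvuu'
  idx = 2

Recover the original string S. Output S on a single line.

LF mapping: 1 11 0 8 12 13 2 3 4 14 9 15 5 10 6 7
Walk LF starting at row 2, prepending L[row]:
  step 1: row=2, L[2]='$', prepend. Next row=LF[2]=0
  step 2: row=0, L[0]='u', prepend. Next row=LF[0]=1
  step 3: row=1, L[1]='w', prepend. Next row=LF[1]=11
  step 4: row=11, L[11]='w', prepend. Next row=LF[11]=15
  step 5: row=15, L[15]='u', prepend. Next row=LF[15]=7
  step 6: row=7, L[7]='u', prepend. Next row=LF[7]=3
  step 7: row=3, L[3]='v', prepend. Next row=LF[3]=8
  step 8: row=8, L[8]='u', prepend. Next row=LF[8]=4
  step 9: row=4, L[4]='w', prepend. Next row=LF[4]=12
  step 10: row=12, L[12]='u', prepend. Next row=LF[12]=5
  step 11: row=5, L[5]='w', prepend. Next row=LF[5]=13
  step 12: row=13, L[13]='v', prepend. Next row=LF[13]=10
  step 13: row=10, L[10]='v', prepend. Next row=LF[10]=9
  step 14: row=9, L[9]='w', prepend. Next row=LF[9]=14
  step 15: row=14, L[14]='u', prepend. Next row=LF[14]=6
  step 16: row=6, L[6]='u', prepend. Next row=LF[6]=2
Reversed output: uuwvvwuwuvuuwwu$

Answer: uuwvvwuwuvuuwwu$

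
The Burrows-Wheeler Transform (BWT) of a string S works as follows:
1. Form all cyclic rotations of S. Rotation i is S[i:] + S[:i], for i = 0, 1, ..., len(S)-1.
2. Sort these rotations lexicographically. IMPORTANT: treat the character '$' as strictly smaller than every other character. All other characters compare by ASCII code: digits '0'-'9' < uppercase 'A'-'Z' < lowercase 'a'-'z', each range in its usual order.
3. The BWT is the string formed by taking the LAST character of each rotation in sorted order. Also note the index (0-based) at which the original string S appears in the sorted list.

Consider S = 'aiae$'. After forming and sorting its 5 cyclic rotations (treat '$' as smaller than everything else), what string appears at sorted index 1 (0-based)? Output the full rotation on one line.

Answer: ae$ai

Derivation:
All 5 rotations (rotation i = S[i:]+S[:i]):
  rot[0] = aiae$
  rot[1] = iae$a
  rot[2] = ae$ai
  rot[3] = e$aia
  rot[4] = $aiae
Sorted (with $ < everything):
  sorted[0] = $aiae
  sorted[1] = ae$ai
  sorted[2] = aiae$
  sorted[3] = e$aia
  sorted[4] = iae$a
sorted[1] = ae$ai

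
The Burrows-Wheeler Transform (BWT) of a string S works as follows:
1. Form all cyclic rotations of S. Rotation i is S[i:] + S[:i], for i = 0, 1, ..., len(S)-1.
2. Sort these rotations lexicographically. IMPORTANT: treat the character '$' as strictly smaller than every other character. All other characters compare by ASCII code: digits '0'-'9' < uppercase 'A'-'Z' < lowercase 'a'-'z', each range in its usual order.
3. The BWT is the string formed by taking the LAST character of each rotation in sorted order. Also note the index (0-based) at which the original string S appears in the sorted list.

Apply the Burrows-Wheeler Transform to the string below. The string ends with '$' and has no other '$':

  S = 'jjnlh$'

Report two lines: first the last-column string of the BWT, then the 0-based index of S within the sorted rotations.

Answer: hl$jnj
2

Derivation:
All 6 rotations (rotation i = S[i:]+S[:i]):
  rot[0] = jjnlh$
  rot[1] = jnlh$j
  rot[2] = nlh$jj
  rot[3] = lh$jjn
  rot[4] = h$jjnl
  rot[5] = $jjnlh
Sorted (with $ < everything):
  sorted[0] = $jjnlh  (last char: 'h')
  sorted[1] = h$jjnl  (last char: 'l')
  sorted[2] = jjnlh$  (last char: '$')
  sorted[3] = jnlh$j  (last char: 'j')
  sorted[4] = lh$jjn  (last char: 'n')
  sorted[5] = nlh$jj  (last char: 'j')
Last column: hl$jnj
Original string S is at sorted index 2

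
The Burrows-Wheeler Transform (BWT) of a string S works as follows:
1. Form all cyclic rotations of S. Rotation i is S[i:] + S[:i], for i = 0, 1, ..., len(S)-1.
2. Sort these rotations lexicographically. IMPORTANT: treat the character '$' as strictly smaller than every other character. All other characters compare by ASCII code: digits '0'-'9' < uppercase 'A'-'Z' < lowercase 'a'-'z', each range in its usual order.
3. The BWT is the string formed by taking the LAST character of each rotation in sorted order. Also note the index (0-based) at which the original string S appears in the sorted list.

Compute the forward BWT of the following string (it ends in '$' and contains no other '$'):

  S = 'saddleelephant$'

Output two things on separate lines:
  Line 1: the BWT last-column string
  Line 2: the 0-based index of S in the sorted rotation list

All 15 rotations (rotation i = S[i:]+S[:i]):
  rot[0] = saddleelephant$
  rot[1] = addleelephant$s
  rot[2] = ddleelephant$sa
  rot[3] = dleelephant$sad
  rot[4] = leelephant$sadd
  rot[5] = eelephant$saddl
  rot[6] = elephant$saddle
  rot[7] = lephant$saddlee
  rot[8] = ephant$saddleel
  rot[9] = phant$saddleele
  rot[10] = hant$saddleelep
  rot[11] = ant$saddleeleph
  rot[12] = nt$saddleelepha
  rot[13] = t$saddleelephan
  rot[14] = $saddleelephant
Sorted (with $ < everything):
  sorted[0] = $saddleelephant  (last char: 't')
  sorted[1] = addleelephant$s  (last char: 's')
  sorted[2] = ant$saddleeleph  (last char: 'h')
  sorted[3] = ddleelephant$sa  (last char: 'a')
  sorted[4] = dleelephant$sad  (last char: 'd')
  sorted[5] = eelephant$saddl  (last char: 'l')
  sorted[6] = elephant$saddle  (last char: 'e')
  sorted[7] = ephant$saddleel  (last char: 'l')
  sorted[8] = hant$saddleelep  (last char: 'p')
  sorted[9] = leelephant$sadd  (last char: 'd')
  sorted[10] = lephant$saddlee  (last char: 'e')
  sorted[11] = nt$saddleelepha  (last char: 'a')
  sorted[12] = phant$saddleele  (last char: 'e')
  sorted[13] = saddleelephant$  (last char: '$')
  sorted[14] = t$saddleelephan  (last char: 'n')
Last column: tshadlelpdeae$n
Original string S is at sorted index 13

Answer: tshadlelpdeae$n
13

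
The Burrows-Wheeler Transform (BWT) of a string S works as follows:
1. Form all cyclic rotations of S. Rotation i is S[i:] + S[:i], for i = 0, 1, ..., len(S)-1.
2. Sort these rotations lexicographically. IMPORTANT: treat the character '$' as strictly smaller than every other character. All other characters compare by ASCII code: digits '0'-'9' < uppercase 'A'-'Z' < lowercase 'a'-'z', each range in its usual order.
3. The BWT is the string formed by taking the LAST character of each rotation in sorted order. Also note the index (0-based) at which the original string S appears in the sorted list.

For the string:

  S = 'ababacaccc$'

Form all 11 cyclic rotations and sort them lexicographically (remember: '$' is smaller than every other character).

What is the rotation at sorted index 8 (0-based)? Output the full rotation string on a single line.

All 11 rotations (rotation i = S[i:]+S[:i]):
  rot[0] = ababacaccc$
  rot[1] = babacaccc$a
  rot[2] = abacaccc$ab
  rot[3] = bacaccc$aba
  rot[4] = acaccc$abab
  rot[5] = caccc$ababa
  rot[6] = accc$ababac
  rot[7] = ccc$ababaca
  rot[8] = cc$ababacac
  rot[9] = c$ababacacc
  rot[10] = $ababacaccc
Sorted (with $ < everything):
  sorted[0] = $ababacaccc
  sorted[1] = ababacaccc$
  sorted[2] = abacaccc$ab
  sorted[3] = acaccc$abab
  sorted[4] = accc$ababac
  sorted[5] = babacaccc$a
  sorted[6] = bacaccc$aba
  sorted[7] = c$ababacacc
  sorted[8] = caccc$ababa
  sorted[9] = cc$ababacac
  sorted[10] = ccc$ababaca
sorted[8] = caccc$ababa

Answer: caccc$ababa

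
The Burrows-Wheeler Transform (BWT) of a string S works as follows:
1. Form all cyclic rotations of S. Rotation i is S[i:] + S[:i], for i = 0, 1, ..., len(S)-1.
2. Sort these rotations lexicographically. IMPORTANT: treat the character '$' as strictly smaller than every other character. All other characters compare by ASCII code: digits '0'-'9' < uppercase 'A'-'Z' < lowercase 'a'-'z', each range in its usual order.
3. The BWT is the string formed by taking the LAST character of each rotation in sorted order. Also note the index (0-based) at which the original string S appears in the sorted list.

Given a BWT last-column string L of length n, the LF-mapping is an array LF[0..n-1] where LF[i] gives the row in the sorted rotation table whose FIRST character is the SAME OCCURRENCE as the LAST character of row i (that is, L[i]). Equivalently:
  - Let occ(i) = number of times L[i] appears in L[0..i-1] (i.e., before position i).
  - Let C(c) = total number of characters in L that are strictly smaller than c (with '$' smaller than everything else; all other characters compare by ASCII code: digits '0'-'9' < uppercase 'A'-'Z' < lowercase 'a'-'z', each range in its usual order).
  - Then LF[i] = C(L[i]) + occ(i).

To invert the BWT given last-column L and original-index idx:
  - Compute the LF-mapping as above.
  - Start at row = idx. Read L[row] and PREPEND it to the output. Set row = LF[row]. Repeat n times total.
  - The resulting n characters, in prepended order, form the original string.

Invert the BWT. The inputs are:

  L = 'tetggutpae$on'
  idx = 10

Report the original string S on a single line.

Answer: teapotnugget$

Derivation:
LF mapping: 9 2 10 4 5 12 11 8 1 3 0 7 6
Walk LF starting at row 10, prepending L[row]:
  step 1: row=10, L[10]='$', prepend. Next row=LF[10]=0
  step 2: row=0, L[0]='t', prepend. Next row=LF[0]=9
  step 3: row=9, L[9]='e', prepend. Next row=LF[9]=3
  step 4: row=3, L[3]='g', prepend. Next row=LF[3]=4
  step 5: row=4, L[4]='g', prepend. Next row=LF[4]=5
  step 6: row=5, L[5]='u', prepend. Next row=LF[5]=12
  step 7: row=12, L[12]='n', prepend. Next row=LF[12]=6
  step 8: row=6, L[6]='t', prepend. Next row=LF[6]=11
  step 9: row=11, L[11]='o', prepend. Next row=LF[11]=7
  step 10: row=7, L[7]='p', prepend. Next row=LF[7]=8
  step 11: row=8, L[8]='a', prepend. Next row=LF[8]=1
  step 12: row=1, L[1]='e', prepend. Next row=LF[1]=2
  step 13: row=2, L[2]='t', prepend. Next row=LF[2]=10
Reversed output: teapotnugget$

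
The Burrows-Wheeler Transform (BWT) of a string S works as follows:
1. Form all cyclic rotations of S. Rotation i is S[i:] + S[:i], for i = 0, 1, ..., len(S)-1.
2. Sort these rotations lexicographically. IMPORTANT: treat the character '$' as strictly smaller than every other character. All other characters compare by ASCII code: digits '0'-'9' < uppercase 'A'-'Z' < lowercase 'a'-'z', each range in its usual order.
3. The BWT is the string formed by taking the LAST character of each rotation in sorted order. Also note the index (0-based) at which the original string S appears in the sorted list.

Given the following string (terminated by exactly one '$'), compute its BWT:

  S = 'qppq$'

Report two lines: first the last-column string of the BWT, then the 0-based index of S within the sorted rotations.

All 5 rotations (rotation i = S[i:]+S[:i]):
  rot[0] = qppq$
  rot[1] = ppq$q
  rot[2] = pq$qp
  rot[3] = q$qpp
  rot[4] = $qppq
Sorted (with $ < everything):
  sorted[0] = $qppq  (last char: 'q')
  sorted[1] = ppq$q  (last char: 'q')
  sorted[2] = pq$qp  (last char: 'p')
  sorted[3] = q$qpp  (last char: 'p')
  sorted[4] = qppq$  (last char: '$')
Last column: qqpp$
Original string S is at sorted index 4

Answer: qqpp$
4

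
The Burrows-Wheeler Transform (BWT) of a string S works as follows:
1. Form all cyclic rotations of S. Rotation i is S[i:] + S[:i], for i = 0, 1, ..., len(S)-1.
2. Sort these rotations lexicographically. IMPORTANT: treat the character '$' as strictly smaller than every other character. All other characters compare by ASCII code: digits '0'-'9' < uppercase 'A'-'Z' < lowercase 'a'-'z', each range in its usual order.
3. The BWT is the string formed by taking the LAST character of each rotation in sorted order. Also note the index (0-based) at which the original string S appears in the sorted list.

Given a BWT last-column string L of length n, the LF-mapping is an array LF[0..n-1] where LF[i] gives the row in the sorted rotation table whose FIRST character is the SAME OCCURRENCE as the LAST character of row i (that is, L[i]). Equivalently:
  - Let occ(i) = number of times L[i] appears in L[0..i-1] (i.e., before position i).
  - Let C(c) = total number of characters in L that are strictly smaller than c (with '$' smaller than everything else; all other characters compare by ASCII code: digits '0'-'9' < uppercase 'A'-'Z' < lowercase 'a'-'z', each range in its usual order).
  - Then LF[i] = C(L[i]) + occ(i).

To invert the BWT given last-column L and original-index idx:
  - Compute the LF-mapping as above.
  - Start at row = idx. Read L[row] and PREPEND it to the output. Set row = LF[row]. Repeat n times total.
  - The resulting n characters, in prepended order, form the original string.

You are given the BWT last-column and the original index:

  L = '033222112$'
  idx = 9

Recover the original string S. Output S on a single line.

Answer: 312221230$

Derivation:
LF mapping: 1 8 9 4 5 6 2 3 7 0
Walk LF starting at row 9, prepending L[row]:
  step 1: row=9, L[9]='$', prepend. Next row=LF[9]=0
  step 2: row=0, L[0]='0', prepend. Next row=LF[0]=1
  step 3: row=1, L[1]='3', prepend. Next row=LF[1]=8
  step 4: row=8, L[8]='2', prepend. Next row=LF[8]=7
  step 5: row=7, L[7]='1', prepend. Next row=LF[7]=3
  step 6: row=3, L[3]='2', prepend. Next row=LF[3]=4
  step 7: row=4, L[4]='2', prepend. Next row=LF[4]=5
  step 8: row=5, L[5]='2', prepend. Next row=LF[5]=6
  step 9: row=6, L[6]='1', prepend. Next row=LF[6]=2
  step 10: row=2, L[2]='3', prepend. Next row=LF[2]=9
Reversed output: 312221230$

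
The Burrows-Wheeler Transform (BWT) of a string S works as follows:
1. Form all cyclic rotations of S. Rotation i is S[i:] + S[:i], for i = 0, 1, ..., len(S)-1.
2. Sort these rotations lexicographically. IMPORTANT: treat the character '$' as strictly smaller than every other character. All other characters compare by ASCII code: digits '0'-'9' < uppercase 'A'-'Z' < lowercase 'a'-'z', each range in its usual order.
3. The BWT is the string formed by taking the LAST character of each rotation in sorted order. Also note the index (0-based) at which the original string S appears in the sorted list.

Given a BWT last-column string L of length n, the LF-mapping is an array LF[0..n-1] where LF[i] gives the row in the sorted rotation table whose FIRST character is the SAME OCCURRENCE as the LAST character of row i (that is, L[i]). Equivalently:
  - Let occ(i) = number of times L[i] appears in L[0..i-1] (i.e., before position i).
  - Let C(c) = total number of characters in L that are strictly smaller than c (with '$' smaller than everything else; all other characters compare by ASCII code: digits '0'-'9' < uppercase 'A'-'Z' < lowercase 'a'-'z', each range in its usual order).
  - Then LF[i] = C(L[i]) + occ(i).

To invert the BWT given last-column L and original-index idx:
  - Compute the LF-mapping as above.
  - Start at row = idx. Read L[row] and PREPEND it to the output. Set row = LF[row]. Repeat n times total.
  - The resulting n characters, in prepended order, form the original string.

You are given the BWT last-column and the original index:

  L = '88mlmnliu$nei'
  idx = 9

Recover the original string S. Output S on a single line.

LF mapping: 1 2 8 6 9 10 7 4 12 0 11 3 5
Walk LF starting at row 9, prepending L[row]:
  step 1: row=9, L[9]='$', prepend. Next row=LF[9]=0
  step 2: row=0, L[0]='8', prepend. Next row=LF[0]=1
  step 3: row=1, L[1]='8', prepend. Next row=LF[1]=2
  step 4: row=2, L[2]='m', prepend. Next row=LF[2]=8
  step 5: row=8, L[8]='u', prepend. Next row=LF[8]=12
  step 6: row=12, L[12]='i', prepend. Next row=LF[12]=5
  step 7: row=5, L[5]='n', prepend. Next row=LF[5]=10
  step 8: row=10, L[10]='n', prepend. Next row=LF[10]=11
  step 9: row=11, L[11]='e', prepend. Next row=LF[11]=3
  step 10: row=3, L[3]='l', prepend. Next row=LF[3]=6
  step 11: row=6, L[6]='l', prepend. Next row=LF[6]=7
  step 12: row=7, L[7]='i', prepend. Next row=LF[7]=4
  step 13: row=4, L[4]='m', prepend. Next row=LF[4]=9
Reversed output: millennium88$

Answer: millennium88$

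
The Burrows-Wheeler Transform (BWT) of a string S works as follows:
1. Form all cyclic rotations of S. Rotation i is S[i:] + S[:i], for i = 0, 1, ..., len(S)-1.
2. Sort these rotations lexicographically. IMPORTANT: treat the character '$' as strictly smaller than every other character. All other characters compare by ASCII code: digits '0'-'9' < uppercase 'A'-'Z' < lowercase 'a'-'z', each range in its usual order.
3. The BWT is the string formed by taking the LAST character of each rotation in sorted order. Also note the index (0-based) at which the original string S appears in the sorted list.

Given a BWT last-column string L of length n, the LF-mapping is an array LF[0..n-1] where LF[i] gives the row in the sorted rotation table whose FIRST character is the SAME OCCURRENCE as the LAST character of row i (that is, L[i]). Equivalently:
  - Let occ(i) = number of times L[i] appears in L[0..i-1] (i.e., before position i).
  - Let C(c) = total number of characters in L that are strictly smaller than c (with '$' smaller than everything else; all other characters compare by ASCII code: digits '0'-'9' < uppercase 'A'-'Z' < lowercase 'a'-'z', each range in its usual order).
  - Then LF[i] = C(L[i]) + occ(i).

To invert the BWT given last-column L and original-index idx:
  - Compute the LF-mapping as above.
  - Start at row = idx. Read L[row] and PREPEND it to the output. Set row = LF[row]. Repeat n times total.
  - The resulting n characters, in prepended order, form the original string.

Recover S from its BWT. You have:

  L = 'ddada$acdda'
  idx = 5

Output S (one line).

Answer: cdaaadddad$

Derivation:
LF mapping: 6 7 1 8 2 0 3 5 9 10 4
Walk LF starting at row 5, prepending L[row]:
  step 1: row=5, L[5]='$', prepend. Next row=LF[5]=0
  step 2: row=0, L[0]='d', prepend. Next row=LF[0]=6
  step 3: row=6, L[6]='a', prepend. Next row=LF[6]=3
  step 4: row=3, L[3]='d', prepend. Next row=LF[3]=8
  step 5: row=8, L[8]='d', prepend. Next row=LF[8]=9
  step 6: row=9, L[9]='d', prepend. Next row=LF[9]=10
  step 7: row=10, L[10]='a', prepend. Next row=LF[10]=4
  step 8: row=4, L[4]='a', prepend. Next row=LF[4]=2
  step 9: row=2, L[2]='a', prepend. Next row=LF[2]=1
  step 10: row=1, L[1]='d', prepend. Next row=LF[1]=7
  step 11: row=7, L[7]='c', prepend. Next row=LF[7]=5
Reversed output: cdaaadddad$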